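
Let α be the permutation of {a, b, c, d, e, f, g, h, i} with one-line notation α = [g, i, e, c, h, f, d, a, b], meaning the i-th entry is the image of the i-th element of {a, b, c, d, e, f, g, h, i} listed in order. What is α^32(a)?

d

Tracing a → g → … returns to a after 6 steps, so a lies in a 6-cycle (a, g, d, c, e, h).
Powers repeat with period 6 on this cycle, and 32 mod 6 = 2, so α^32(a) = α^2(a).
Advancing 2 steps from a: a → g → d.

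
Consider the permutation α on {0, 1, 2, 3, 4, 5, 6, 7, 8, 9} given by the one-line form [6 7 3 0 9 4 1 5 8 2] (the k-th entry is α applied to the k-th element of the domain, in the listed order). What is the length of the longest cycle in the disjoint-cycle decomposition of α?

Decomposing into disjoint cycles gives (0 6 1 7 5 4 9 2 3); the longest has length 9.

9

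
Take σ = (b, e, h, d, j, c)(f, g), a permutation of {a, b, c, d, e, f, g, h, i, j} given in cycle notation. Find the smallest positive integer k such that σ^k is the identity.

6

The cycle type of σ is (6, 2, 1, 1).
The order of σ is the least common multiple of its cycle lengths: lcm(6, 2) = 6.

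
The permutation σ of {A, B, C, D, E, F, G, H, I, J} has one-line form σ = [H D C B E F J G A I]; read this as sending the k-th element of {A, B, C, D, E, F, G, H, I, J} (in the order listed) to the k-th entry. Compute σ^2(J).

A

Tracing J → I → … returns to J after 5 steps, so J lies in a 5-cycle (A, H, G, J, I).
Advancing 2 steps from J: J → I → A.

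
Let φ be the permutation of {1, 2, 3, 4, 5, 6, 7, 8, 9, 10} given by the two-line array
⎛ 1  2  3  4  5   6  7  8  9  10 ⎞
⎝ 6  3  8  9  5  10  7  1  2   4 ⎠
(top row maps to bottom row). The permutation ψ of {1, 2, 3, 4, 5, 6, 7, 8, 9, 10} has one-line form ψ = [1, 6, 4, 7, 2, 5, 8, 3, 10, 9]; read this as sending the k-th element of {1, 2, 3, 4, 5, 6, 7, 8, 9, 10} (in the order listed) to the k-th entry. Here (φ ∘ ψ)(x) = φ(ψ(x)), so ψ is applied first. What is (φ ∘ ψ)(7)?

ψ(7) = 8, then φ(8) = 1; composing gives (φ ∘ ψ)(7) = 1.

1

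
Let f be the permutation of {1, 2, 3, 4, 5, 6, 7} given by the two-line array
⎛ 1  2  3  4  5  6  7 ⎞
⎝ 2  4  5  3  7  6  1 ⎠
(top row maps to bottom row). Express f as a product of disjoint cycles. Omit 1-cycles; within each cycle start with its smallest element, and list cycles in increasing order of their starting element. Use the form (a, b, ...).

Iterating f from 1 gives 1 → 2 → 4 → 3 → 5 → 7 → 1; that is the 6-cycle (1, 2, 4, 3, 5, 7).
Repeating from the next unused element and collecting all non-trivial cycles gives (1, 2, 4, 3, 5, 7).

(1, 2, 4, 3, 5, 7)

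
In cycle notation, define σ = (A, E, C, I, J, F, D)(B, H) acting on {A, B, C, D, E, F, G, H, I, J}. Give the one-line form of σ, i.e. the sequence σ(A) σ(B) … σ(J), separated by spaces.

Image by image: A→E, B→H, C→I, D→A, E→C, F→D, G→G, H→B, I→J, J→F.
Listing these in domain order gives E H I A C D G B J F.

E H I A C D G B J F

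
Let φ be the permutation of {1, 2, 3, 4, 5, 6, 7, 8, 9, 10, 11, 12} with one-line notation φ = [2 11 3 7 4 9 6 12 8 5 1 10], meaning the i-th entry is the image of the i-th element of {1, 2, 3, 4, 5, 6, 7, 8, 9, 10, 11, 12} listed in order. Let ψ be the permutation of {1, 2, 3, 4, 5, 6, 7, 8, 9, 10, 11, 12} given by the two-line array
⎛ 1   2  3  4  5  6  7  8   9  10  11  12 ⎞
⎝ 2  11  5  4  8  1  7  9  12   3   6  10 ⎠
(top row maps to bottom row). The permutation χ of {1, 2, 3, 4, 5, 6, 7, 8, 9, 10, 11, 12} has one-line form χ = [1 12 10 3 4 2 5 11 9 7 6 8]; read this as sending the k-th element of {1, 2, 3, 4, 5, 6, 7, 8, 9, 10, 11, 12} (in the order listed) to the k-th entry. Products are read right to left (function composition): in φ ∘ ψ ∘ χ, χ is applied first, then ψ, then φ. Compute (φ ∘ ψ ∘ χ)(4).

4

Chase 4: χ(4) = 3; ψ(3) = 5; φ(5) = 4. Hence (φ ∘ ψ ∘ χ)(4) = 4.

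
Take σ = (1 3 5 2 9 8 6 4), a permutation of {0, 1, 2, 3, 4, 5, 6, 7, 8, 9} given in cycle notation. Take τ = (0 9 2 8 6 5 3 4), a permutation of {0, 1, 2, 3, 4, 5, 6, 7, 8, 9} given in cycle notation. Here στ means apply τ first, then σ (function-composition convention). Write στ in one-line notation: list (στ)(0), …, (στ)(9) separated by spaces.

8 3 6 1 0 5 2 7 4 9

(στ)(x) = σ(τ(x)). Computing each image: σ(τ(0)) = σ(9) = 8, σ(τ(1)) = σ(1) = 3, σ(τ(2)) = σ(8) = 6, σ(τ(3)) = σ(4) = 1, σ(τ(4)) = σ(0) = 0, σ(τ(5)) = σ(3) = 5, σ(τ(6)) = σ(5) = 2, σ(τ(7)) = σ(7) = 7, σ(τ(8)) = σ(6) = 4, σ(τ(9)) = σ(2) = 9.
Hence στ = [8 3 6 1 0 5 2 7 4 9].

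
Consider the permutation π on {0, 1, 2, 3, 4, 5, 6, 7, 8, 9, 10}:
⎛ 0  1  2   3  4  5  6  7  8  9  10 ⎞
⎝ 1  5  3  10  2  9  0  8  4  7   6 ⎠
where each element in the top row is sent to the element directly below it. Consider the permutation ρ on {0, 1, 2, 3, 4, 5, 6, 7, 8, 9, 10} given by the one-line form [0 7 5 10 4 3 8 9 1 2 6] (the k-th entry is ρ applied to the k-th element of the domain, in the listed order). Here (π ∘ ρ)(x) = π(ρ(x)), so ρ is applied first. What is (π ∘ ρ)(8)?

First apply ρ: ρ(8) = 1, then π(1) = 5. Thus (π ∘ ρ)(8) = 5.

5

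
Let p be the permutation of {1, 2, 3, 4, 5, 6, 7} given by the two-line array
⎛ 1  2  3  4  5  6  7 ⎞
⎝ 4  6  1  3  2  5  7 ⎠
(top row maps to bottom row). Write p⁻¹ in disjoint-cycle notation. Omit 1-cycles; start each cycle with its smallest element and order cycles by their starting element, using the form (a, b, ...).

(1, 3, 4)(2, 5, 6)

First write p in disjoint cycles: (1, 4, 3)(2, 6, 5).
The inverse reverses every cycle; in canonical form, p⁻¹ = (1, 3, 4)(2, 5, 6).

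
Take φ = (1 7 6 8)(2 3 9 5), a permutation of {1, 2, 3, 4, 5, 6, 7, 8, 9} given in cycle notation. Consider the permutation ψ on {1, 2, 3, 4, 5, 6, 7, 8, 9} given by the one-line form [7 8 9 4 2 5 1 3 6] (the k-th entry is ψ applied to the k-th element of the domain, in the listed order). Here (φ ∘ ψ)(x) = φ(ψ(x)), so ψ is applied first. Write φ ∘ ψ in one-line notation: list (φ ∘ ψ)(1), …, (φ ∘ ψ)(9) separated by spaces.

(φ ∘ ψ)(x) = φ(ψ(x)). Computing each image: φ(ψ(1)) = φ(7) = 6, φ(ψ(2)) = φ(8) = 1, φ(ψ(3)) = φ(9) = 5, φ(ψ(4)) = φ(4) = 4, φ(ψ(5)) = φ(2) = 3, φ(ψ(6)) = φ(5) = 2, φ(ψ(7)) = φ(1) = 7, φ(ψ(8)) = φ(3) = 9, φ(ψ(9)) = φ(6) = 8.
Hence φ ∘ ψ = [6 1 5 4 3 2 7 9 8].

6 1 5 4 3 2 7 9 8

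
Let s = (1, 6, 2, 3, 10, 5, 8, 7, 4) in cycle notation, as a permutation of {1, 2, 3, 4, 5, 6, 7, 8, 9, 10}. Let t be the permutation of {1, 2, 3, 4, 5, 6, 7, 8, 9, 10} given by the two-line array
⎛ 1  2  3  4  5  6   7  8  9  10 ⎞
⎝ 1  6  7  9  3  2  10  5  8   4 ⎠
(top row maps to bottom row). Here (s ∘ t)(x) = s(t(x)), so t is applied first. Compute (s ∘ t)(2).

(s ∘ t)(2) = s(t(2)). t(2) = 6, then s(6) = 2. So (s ∘ t)(2) = 2.

2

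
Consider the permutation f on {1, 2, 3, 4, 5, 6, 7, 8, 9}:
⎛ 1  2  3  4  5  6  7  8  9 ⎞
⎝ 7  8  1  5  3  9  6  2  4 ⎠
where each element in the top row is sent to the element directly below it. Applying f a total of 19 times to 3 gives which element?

4

Tracing 3 → 1 → … returns to 3 after 7 steps, so 3 lies in a 7-cycle (1 7 6 9 4 5 3).
Since the cycle has length 7, f^19 acts on it the same as f^5 (19 mod 7 = 5).
Stepping 5 places around the cycle: 3 → 1 → 7 → 6 → 9 → 4.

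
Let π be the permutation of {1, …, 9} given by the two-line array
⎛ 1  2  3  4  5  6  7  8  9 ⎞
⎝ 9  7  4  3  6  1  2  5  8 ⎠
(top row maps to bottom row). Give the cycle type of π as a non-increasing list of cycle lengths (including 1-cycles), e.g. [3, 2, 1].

[5, 2, 2]

The disjoint cycles are (1 9 8 5 6)(2 7)(3 4), with lengths 5, 2, 2 in non-increasing order.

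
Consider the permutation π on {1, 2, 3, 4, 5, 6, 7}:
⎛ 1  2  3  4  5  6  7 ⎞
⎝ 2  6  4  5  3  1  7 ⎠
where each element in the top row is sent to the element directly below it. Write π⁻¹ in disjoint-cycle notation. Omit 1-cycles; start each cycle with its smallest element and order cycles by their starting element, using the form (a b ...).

First write π in disjoint cycles: (1 2 6)(3 4 5).
Reversing each cycle (and rotating so the smallest element leads) gives π⁻¹ = (1 6 2)(3 5 4).

(1 6 2)(3 5 4)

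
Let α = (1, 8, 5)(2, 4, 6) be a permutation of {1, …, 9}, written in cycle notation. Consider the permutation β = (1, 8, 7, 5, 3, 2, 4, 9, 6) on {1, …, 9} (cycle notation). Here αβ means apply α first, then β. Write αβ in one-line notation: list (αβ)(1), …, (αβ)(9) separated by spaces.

For each element, apply α then β: 1 → 8 → 7; 2 → 4 → 9; 3 → 3 → 2; 4 → 6 → 1; 5 → 1 → 8; 6 → 2 → 4; 7 → 7 → 5; 8 → 5 → 3; 9 → 9 → 6.
Collecting the images, αβ = [7 9 2 1 8 4 5 3 6].

7 9 2 1 8 4 5 3 6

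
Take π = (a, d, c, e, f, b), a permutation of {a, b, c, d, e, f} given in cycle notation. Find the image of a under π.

In the cycle (a, d, c, e, f, b), a is followed by d, so π(a) = d.

d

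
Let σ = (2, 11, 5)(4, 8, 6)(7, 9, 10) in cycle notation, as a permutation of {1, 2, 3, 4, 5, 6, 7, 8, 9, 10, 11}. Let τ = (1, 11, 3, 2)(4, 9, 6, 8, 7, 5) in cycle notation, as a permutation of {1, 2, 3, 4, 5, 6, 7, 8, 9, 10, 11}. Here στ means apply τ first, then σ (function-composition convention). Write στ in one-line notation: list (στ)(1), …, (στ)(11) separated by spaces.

5 1 11 10 8 6 2 9 4 7 3

Chase each element through τ then σ: 1 → 11 → 5; 2 → 1 → 1; 3 → 2 → 11; 4 → 9 → 10; 5 → 4 → 8; 6 → 8 → 6; 7 → 5 → 2; 8 → 7 → 9; 9 → 6 → 4; 10 → 10 → 7; 11 → 3 → 3.
Collecting the images, στ = [5 1 11 10 8 6 2 9 4 7 3].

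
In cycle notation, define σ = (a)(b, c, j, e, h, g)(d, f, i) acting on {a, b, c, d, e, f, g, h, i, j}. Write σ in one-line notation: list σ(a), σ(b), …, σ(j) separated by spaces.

Each element maps to the next entry in its cycle (wrapping to the front): a↦a, b↦c, c↦j, d↦f, e↦h, f↦i, g↦b, h↦g, i↦d, j↦e.
So the one-line form is a c j f h i b g d e.

a c j f h i b g d e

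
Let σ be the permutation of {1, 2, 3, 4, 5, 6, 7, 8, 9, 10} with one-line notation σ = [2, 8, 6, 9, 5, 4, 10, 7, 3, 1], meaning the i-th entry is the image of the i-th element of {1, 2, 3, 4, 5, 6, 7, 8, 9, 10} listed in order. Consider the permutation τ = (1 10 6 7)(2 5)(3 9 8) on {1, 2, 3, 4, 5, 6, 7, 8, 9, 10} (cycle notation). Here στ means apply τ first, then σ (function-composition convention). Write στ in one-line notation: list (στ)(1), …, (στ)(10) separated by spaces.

(στ)(x) = σ(τ(x)). Computing each image: σ(τ(1)) = σ(10) = 1, σ(τ(2)) = σ(5) = 5, σ(τ(3)) = σ(9) = 3, σ(τ(4)) = σ(4) = 9, σ(τ(5)) = σ(2) = 8, σ(τ(6)) = σ(7) = 10, σ(τ(7)) = σ(1) = 2, σ(τ(8)) = σ(3) = 6, σ(τ(9)) = σ(8) = 7, σ(τ(10)) = σ(6) = 4.
Hence στ = [1 5 3 9 8 10 2 6 7 4].

1 5 3 9 8 10 2 6 7 4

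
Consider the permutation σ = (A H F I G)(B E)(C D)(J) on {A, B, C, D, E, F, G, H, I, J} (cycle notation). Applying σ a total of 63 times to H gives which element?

G

H lies in the 5-cycle (A H F I G).
Since the cycle has length 5, σ^63 acts on it the same as σ^3 (63 mod 5 = 3).
Stepping 3 places around the cycle: H → F → I → G.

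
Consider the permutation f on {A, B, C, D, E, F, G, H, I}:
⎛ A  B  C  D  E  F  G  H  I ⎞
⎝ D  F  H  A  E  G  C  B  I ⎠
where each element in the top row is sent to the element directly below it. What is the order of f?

10

Decomposing into disjoint cycles gives cycle lengths 5, 2, 1, 1.
The order of f is the least common multiple of its cycle lengths: lcm(5, 2) = 10.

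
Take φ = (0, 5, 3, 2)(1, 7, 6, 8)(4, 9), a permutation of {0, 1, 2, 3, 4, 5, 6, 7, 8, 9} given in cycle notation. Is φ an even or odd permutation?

odd

The cycle lengths are 4, 4, 2.
A cycle is odd iff its length is even; φ has 3 even-length cycles, so sgn(φ) = (−1)^3 and φ is odd.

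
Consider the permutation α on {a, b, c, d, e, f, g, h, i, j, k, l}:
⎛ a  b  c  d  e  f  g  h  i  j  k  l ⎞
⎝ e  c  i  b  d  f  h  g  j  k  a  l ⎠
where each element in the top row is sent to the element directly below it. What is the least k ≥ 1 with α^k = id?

8

Decomposing into disjoint cycles gives cycle lengths 8, 2, 1, 1.
The order of α is the least common multiple of its cycle lengths: lcm(8, 2) = 8.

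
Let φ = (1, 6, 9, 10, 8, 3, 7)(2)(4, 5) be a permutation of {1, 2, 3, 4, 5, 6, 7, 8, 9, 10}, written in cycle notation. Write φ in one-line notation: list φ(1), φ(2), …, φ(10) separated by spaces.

Image by image: 1↦6, 2↦2, 3↦7, 4↦5, 5↦4, 6↦9, 7↦1, 8↦3, 9↦10, 10↦8.
So the one-line form is 6 2 7 5 4 9 1 3 10 8.

6 2 7 5 4 9 1 3 10 8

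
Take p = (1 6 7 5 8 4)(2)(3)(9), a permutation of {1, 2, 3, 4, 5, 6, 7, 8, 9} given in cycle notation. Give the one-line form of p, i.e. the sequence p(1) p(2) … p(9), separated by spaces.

Reading each image from the cycles: 1→6, 2→2, 3→3, 4→1, 5→8, 6→7, 7→5, 8→4, 9→9.
So the one-line form is 6 2 3 1 8 7 5 4 9.

6 2 3 1 8 7 5 4 9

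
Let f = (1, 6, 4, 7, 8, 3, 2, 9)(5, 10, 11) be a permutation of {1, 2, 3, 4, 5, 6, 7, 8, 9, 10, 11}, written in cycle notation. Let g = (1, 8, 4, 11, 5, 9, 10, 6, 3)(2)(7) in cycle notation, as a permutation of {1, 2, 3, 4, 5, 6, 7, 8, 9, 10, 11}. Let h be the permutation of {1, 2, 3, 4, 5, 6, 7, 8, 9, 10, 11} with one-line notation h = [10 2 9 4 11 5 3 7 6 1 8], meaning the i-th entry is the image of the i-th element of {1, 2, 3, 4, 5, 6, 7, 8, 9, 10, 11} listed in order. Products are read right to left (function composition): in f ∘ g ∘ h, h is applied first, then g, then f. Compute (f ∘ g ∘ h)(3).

(f ∘ g ∘ h)(3) = f(g(h(3))). h(3) = 9, then g(9) = 10, then f(10) = 11, so the result is 11.

11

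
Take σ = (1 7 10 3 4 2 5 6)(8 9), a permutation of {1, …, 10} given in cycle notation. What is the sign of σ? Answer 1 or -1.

1

The cycle lengths are 8, 2.
A cycle of length ℓ contributes ℓ−1 transpositions, so σ is a product of 7 + 1 = 8 transpositions — even.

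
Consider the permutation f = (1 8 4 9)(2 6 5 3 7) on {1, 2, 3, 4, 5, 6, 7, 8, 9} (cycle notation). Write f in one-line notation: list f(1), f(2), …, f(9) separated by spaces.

Image by image: 1→8, 2→6, 3→7, 4→9, 5→3, 6→5, 7→2, 8→4, 9→1.
Listing these in domain order gives 8 6 7 9 3 5 2 4 1.

8 6 7 9 3 5 2 4 1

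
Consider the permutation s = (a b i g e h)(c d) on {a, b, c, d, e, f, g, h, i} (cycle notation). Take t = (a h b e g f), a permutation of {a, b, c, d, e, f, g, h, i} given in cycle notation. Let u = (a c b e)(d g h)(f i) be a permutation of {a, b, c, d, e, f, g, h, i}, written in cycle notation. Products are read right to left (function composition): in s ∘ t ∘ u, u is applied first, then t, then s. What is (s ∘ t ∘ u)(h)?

c

Chase h: u(h) = d; t(d) = d; s(d) = c. Hence (s ∘ t ∘ u)(h) = c.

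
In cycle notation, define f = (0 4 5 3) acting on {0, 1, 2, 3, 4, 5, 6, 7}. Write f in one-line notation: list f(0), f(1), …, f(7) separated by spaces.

Image by image: 0→4, 1→1, 2→2, 3→0, 4→5, 5→3, 6→6, 7→7.
Listing these in domain order gives 4 1 2 0 5 3 6 7.

4 1 2 0 5 3 6 7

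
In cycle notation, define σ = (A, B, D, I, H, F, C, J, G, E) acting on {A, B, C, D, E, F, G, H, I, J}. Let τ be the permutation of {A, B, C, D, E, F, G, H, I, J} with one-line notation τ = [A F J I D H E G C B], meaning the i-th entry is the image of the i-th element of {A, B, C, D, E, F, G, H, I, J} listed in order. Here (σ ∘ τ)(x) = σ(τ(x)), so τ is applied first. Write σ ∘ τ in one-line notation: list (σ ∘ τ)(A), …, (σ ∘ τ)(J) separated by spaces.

B C G H I F A E J D

Chase each element through τ then σ: A → A → B; B → F → C; C → J → G; D → I → H; E → D → I; F → H → F; G → E → A; H → G → E; I → C → J; J → B → D.
So σ ∘ τ in one-line form is B C G H I F A E J D.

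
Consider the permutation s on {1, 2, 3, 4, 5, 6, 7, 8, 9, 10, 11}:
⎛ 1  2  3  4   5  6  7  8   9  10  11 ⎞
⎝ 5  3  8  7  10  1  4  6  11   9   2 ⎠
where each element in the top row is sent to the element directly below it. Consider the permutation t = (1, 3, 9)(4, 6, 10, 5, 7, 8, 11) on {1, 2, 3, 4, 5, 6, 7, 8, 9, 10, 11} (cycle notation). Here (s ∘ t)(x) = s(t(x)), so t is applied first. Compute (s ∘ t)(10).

10

t(10) = 5, then s(5) = 10; composing gives (s ∘ t)(10) = 10.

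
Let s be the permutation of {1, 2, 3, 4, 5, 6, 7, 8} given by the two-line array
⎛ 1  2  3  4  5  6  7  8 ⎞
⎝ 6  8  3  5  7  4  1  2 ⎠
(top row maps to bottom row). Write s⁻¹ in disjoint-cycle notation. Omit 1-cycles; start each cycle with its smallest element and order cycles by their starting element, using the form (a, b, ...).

(1, 7, 5, 4, 6)(2, 8)

The cycle decomposition of s is (1, 6, 4, 5, 7)(2, 8).
The inverse reverses every cycle; in canonical form, s⁻¹ = (1, 7, 5, 4, 6)(2, 8).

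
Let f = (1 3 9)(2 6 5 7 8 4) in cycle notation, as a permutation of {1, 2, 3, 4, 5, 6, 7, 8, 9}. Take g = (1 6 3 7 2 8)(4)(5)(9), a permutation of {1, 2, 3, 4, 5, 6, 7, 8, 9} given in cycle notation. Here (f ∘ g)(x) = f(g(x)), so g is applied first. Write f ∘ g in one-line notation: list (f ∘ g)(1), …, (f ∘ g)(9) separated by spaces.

5 4 8 2 7 9 6 3 1

(f ∘ g)(x) = f(g(x)). Computing each image: f(g(1)) = f(6) = 5, f(g(2)) = f(8) = 4, f(g(3)) = f(7) = 8, f(g(4)) = f(4) = 2, f(g(5)) = f(5) = 7, f(g(6)) = f(3) = 9, f(g(7)) = f(2) = 6, f(g(8)) = f(1) = 3, f(g(9)) = f(9) = 1.
Hence f ∘ g = [5 4 8 2 7 9 6 3 1].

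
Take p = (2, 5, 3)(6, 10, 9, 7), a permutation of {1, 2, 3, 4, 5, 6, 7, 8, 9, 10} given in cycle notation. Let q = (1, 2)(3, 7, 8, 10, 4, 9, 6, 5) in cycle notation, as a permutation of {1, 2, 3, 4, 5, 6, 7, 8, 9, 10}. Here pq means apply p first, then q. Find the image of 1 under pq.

(pq)(1) = q(p(1)). p(1) = 1, then q(1) = 2. So (pq)(1) = 2.

2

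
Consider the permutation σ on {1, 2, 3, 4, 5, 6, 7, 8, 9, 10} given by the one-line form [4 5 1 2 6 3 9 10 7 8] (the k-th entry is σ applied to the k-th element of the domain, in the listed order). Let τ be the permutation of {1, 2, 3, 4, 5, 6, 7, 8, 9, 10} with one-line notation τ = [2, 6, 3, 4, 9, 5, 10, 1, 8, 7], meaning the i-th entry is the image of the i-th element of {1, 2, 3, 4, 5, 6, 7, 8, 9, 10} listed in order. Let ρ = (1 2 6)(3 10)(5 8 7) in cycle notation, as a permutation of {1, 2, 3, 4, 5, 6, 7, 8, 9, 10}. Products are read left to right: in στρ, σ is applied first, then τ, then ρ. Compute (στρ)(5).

(στρ)(5) = ρ(τ(σ(5))). σ(5) = 6, then τ(6) = 5, then ρ(5) = 8, so the result is 8.

8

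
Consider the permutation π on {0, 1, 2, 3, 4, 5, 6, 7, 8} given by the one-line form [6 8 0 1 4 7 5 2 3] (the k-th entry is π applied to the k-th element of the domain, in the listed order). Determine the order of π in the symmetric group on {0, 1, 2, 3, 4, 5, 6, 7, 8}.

The disjoint-cycle form of π has cycle lengths 5, 3, 1.
The order is lcm(5, 3) = 15.

15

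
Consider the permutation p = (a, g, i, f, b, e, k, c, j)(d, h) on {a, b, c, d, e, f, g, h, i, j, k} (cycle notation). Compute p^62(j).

j lies in the 9-cycle (a, g, i, f, b, e, k, c, j).
On a 9-cycle, p^9 is the identity, so p^62 = p^8 there (62 ≡ 8 mod 9).
Stepping 8 places around the cycle: j → a → g → i → f → b → e → k → c.

c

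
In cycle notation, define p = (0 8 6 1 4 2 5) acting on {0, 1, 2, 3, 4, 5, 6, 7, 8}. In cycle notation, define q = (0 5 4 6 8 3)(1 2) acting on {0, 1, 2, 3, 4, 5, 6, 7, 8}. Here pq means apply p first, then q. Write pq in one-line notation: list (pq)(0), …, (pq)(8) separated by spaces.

3 6 4 0 1 5 2 7 8

For each element, apply p then q: 0 → 8 → 3; 1 → 4 → 6; 2 → 5 → 4; 3 → 3 → 0; 4 → 2 → 1; 5 → 0 → 5; 6 → 1 → 2; 7 → 7 → 7; 8 → 6 → 8.
Collecting the images, pq = [3 6 4 0 1 5 2 7 8].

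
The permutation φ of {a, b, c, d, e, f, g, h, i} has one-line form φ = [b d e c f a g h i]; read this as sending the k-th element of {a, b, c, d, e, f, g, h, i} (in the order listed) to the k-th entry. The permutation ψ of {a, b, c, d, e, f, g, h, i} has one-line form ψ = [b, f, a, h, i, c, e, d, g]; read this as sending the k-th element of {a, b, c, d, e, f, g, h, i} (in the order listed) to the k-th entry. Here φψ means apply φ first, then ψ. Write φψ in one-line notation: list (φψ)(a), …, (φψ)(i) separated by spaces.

f h i a c b e d g

(φψ)(x) = ψ(φ(x)). Computing each image: ψ(φ(a)) = ψ(b) = f, ψ(φ(b)) = ψ(d) = h, ψ(φ(c)) = ψ(e) = i, ψ(φ(d)) = ψ(c) = a, ψ(φ(e)) = ψ(f) = c, ψ(φ(f)) = ψ(a) = b, ψ(φ(g)) = ψ(g) = e, ψ(φ(h)) = ψ(h) = d, ψ(φ(i)) = ψ(i) = g.
Hence φψ = [f h i a c b e d g].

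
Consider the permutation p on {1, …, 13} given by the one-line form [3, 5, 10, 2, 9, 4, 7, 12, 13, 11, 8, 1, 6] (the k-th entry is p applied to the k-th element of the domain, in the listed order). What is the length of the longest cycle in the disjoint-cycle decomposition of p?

6

Decomposing into disjoint cycles gives (1 3 10 11 8 12)(2 5 9 13 6 4); the longest has length 6.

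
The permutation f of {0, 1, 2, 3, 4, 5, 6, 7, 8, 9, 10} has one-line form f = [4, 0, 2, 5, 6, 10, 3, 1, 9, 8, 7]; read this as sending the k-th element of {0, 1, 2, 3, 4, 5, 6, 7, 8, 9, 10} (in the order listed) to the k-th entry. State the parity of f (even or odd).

even

In disjoint-cycle form the cycle lengths are 8, 2, 1.
A cycle is odd iff its length is even; f has 2 even-length cycles, so sgn(f) = (−1)^2 and f is even.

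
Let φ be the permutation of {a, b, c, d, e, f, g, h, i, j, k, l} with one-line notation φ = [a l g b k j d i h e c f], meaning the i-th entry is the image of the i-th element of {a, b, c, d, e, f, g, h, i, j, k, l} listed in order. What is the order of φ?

Writing φ as disjoint cycles, the cycle lengths are 9, 2, 1.
Since disjoint cycles commute, ord(φ) = lcm(9, 2) = 18.

18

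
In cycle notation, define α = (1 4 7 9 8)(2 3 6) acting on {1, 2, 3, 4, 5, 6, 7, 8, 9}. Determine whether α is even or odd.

The cycle lengths are 5, 3, 1.
A cycle is odd iff its length is even; α has 0 even-length cycles, so sgn(α) = (−1)^0 and α is even.

even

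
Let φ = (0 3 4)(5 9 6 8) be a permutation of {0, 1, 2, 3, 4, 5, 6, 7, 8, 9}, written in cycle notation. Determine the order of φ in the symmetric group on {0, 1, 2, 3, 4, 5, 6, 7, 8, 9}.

12

The cycle type of φ is (4, 3, 1, 1, 1).
The order of φ is the least common multiple of its cycle lengths: lcm(4, 3) = 12.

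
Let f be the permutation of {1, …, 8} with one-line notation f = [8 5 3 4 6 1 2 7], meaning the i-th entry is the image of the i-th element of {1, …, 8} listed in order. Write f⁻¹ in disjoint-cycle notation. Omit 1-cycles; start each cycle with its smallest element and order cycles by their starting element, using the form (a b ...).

First write f in disjoint cycles: (1 8 7 2 5 6).
The inverse reverses every cycle; in canonical form, f⁻¹ = (1 6 5 2 7 8).

(1 6 5 2 7 8)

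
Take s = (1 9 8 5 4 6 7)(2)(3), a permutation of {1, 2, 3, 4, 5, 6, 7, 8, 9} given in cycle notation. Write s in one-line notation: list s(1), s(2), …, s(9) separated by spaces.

9 2 3 6 4 7 1 5 8

Each element maps to the next entry in its cycle (wrapping to the front): 1↦9, 2↦2, 3↦3, 4↦6, 5↦4, 6↦7, 7↦1, 8↦5, 9↦8.
So the one-line form is 9 2 3 6 4 7 1 5 8.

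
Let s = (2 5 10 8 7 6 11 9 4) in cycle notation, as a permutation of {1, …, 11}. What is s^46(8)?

8 lies in the 9-cycle (2 5 10 8 7 6 11 9 4).
Powers repeat with period 9 on this cycle, and 46 mod 9 = 1, so s^46(8) = s^1(8).
Stepping 1 place around the cycle: 8 → 7.

7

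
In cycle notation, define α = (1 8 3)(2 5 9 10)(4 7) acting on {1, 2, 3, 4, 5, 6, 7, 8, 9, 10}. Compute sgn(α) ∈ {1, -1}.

The cycle lengths are 4, 3, 2, 1.
A cycle of length ℓ contributes ℓ−1 transpositions, so α is a product of 3 + 2 + 1 = 6 transpositions — even.

1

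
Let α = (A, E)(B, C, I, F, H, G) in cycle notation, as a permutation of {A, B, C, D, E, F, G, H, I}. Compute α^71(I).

I lies in the 6-cycle (B, C, I, F, H, G).
On a 6-cycle, α^6 is the identity, so α^71 = α^5 there (71 ≡ 5 mod 6).
Advancing 5 steps from I: I → F → H → G → B → C.

C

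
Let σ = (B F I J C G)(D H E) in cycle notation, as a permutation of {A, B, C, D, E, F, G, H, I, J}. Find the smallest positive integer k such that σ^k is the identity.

6

The disjoint cycles have lengths 6, 3, 1.
Since disjoint cycles commute, ord(σ) = lcm(6, 3) = 6.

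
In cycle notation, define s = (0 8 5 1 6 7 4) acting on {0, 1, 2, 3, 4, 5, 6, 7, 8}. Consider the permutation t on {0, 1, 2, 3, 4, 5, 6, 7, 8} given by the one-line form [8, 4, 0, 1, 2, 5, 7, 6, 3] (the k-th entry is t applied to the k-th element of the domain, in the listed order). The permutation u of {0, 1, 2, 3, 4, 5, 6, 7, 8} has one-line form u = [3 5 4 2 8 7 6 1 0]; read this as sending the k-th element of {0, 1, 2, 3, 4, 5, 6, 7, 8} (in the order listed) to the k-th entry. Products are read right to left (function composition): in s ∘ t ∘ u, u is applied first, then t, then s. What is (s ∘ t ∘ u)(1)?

1

Apply the permutations in order: u(1) = 5, then t(5) = 5, then s(5) = 1. So (s ∘ t ∘ u)(1) = 1.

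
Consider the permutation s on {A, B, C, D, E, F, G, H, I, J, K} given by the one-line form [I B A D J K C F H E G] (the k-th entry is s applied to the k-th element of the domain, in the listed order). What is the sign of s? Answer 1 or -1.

-1

In disjoint-cycle form the cycle lengths are 7, 2, 1, 1.
A cycle is odd iff its length is even; s has 1 even-length cycle, so sgn(s) = (−1)^1 and s is odd.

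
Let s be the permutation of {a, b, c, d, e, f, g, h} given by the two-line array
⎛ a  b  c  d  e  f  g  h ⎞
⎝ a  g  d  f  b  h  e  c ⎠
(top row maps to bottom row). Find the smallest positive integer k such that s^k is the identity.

Decomposing into disjoint cycles gives cycle lengths 4, 3, 1.
The order of s is the least common multiple of its cycle lengths: lcm(4, 3) = 12.

12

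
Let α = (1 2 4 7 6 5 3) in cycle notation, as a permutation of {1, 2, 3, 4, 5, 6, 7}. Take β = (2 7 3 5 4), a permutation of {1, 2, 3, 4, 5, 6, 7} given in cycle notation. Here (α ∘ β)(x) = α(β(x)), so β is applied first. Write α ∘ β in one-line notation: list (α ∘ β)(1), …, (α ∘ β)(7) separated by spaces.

(α ∘ β)(x) = α(β(x)). Computing each image: α(β(1)) = α(1) = 2, α(β(2)) = α(7) = 6, α(β(3)) = α(5) = 3, α(β(4)) = α(2) = 4, α(β(5)) = α(4) = 7, α(β(6)) = α(6) = 5, α(β(7)) = α(3) = 1.
Hence α ∘ β = [2 6 3 4 7 5 1].

2 6 3 4 7 5 1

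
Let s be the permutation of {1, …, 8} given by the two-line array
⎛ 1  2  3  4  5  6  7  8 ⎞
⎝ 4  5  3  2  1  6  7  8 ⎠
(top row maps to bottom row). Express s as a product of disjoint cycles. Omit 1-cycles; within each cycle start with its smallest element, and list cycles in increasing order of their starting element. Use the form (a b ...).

From 1: 1 → 4 → 2 → 5 → 1, closing the cycle (1 4 2 5).
Continuing from each remaining unvisited element yields (1 4 2 5).

(1 4 2 5)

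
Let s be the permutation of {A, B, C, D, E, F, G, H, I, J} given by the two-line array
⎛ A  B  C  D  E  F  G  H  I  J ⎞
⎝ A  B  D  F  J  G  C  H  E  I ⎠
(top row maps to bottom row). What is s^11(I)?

Tracing I → E → … returns to I after 3 steps, so I lies in a 3-cycle (E, J, I).
Powers repeat with period 3 on this cycle, and 11 mod 3 = 2, so s^11(I) = s^2(I).
Advancing 2 steps from I: I → E → J.

J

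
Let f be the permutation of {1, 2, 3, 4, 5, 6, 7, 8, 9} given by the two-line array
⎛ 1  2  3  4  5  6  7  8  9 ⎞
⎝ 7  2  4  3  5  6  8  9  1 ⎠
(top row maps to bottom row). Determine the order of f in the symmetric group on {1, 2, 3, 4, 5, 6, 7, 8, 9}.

The disjoint-cycle form of f has cycle lengths 4, 2, 1, 1, 1.
The order is lcm(4, 2) = 4.

4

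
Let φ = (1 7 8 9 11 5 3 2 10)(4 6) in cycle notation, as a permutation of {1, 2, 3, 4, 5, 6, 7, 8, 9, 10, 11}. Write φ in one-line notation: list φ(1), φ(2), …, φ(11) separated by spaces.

Each element maps to the next entry in its cycle (wrapping to the front): 1→7, 2→10, 3→2, 4→6, 5→3, 6→4, 7→8, 8→9, 9→11, 10→1, 11→5.
Listing these in domain order gives 7 10 2 6 3 4 8 9 11 1 5.

7 10 2 6 3 4 8 9 11 1 5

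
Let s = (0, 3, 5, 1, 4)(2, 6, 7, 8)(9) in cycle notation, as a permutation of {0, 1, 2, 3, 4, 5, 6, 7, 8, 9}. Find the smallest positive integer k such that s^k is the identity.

20

The disjoint cycles have lengths 5, 4, 1.
Since disjoint cycles commute, ord(s) = lcm(5, 4) = 20.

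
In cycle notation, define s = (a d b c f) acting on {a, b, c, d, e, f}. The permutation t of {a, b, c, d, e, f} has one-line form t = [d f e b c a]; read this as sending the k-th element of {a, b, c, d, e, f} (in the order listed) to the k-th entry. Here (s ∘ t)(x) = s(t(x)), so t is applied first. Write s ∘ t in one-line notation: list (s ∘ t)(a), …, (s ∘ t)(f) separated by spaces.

b a e c f d

(s ∘ t)(x) = s(t(x)). Computing each image: s(t(a)) = s(d) = b, s(t(b)) = s(f) = a, s(t(c)) = s(e) = e, s(t(d)) = s(b) = c, s(t(e)) = s(c) = f, s(t(f)) = s(a) = d.
Hence s ∘ t = [b a e c f d].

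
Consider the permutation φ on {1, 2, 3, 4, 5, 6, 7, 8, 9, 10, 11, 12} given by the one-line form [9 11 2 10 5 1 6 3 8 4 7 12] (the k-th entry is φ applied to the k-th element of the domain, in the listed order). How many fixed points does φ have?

The fixed points (elements with φ(x) = x) are {5, 12}, so there are 2.

2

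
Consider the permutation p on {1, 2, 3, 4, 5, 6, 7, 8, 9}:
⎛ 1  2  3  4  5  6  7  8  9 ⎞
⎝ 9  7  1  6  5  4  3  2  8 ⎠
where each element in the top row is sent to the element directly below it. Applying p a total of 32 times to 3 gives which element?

9

Tracing 3 → 1 → … returns to 3 after 6 steps, so 3 lies in a 6-cycle (1, 9, 8, 2, 7, 3).
On a 6-cycle, p^6 is the identity, so p^32 = p^2 there (32 ≡ 2 mod 6).
Advancing 2 steps from 3: 3 → 1 → 9.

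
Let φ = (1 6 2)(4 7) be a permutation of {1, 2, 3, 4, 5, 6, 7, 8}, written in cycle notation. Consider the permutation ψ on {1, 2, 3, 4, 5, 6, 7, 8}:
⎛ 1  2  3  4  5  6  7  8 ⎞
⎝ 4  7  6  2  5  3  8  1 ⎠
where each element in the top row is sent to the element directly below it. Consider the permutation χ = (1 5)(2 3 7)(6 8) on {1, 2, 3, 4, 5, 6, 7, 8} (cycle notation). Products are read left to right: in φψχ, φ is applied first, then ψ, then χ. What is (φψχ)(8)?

5

Apply the permutations in order: φ(8) = 8, then ψ(8) = 1, then χ(1) = 5. So (φψχ)(8) = 5.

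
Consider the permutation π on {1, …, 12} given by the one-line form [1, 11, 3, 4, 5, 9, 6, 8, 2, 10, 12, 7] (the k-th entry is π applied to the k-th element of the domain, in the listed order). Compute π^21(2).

Tracing 2 → 11 → … returns to 2 after 6 steps, so 2 lies in a 6-cycle (2 11 12 7 6 9).
Since the cycle has length 6, π^21 acts on it the same as π^3 (21 mod 6 = 3).
Stepping 3 places around the cycle: 2 → 11 → 12 → 7.

7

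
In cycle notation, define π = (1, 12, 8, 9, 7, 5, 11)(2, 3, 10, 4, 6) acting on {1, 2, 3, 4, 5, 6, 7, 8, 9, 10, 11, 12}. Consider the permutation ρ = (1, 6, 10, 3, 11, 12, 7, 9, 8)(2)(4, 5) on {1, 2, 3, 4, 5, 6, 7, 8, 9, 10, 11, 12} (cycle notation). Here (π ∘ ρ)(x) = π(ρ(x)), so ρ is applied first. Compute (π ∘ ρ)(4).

11

(π ∘ ρ)(4) = π(ρ(4)). ρ(4) = 5, then π(5) = 11. So (π ∘ ρ)(4) = 11.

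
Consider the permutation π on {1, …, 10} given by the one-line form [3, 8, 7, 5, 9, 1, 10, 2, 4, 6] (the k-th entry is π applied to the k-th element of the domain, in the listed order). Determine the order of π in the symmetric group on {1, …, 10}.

30

The disjoint-cycle form of π has cycle lengths 5, 3, 2.
Since disjoint cycles commute, ord(π) = lcm(5, 3, 2) = 30.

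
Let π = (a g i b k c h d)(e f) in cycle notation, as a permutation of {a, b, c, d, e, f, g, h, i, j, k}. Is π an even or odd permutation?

even

The cycle lengths are 8, 2, 1.
A cycle is odd iff its length is even; π has 2 even-length cycles, so sgn(π) = (−1)^2 and π is even.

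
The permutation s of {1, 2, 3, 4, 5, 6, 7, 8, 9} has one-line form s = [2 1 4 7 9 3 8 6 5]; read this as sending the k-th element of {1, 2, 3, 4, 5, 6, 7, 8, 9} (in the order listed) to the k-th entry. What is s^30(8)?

Tracing 8 → 6 → … returns to 8 after 5 steps, so 8 lies in a 5-cycle (3 4 7 8 6).
On a 5-cycle, s^5 is the identity, so s^30 = s^0 there (30 ≡ 0 mod 5).
So s^30(8) = 8.

8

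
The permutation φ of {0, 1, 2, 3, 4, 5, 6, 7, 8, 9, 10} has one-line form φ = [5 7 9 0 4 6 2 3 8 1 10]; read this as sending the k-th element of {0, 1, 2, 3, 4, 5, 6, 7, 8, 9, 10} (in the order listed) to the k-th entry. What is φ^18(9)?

7

Tracing 9 → 1 → … returns to 9 after 8 steps, so 9 lies in an 8-cycle (0, 5, 6, 2, 9, 1, 7, 3).
Since the cycle has length 8, φ^18 acts on it the same as φ^2 (18 mod 8 = 2).
Stepping 2 places around the cycle: 9 → 1 → 7.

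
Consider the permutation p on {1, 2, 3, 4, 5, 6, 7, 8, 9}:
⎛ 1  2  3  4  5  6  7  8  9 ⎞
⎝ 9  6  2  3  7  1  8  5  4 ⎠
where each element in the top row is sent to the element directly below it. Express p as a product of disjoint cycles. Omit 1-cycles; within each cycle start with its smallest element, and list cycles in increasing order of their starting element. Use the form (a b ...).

(1 9 4 3 2 6)(5 7 8)

From 1: 1 → 9 → 4 → 3 → 2 → 6 → 1, closing the cycle (1 9 4 3 2 6).
Repeating from the next unused element and collecting all non-trivial cycles gives (1 9 4 3 2 6)(5 7 8).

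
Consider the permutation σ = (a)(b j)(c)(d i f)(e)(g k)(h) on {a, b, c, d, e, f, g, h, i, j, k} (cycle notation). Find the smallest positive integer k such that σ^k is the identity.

The disjoint cycles have lengths 3, 2, 2, 1, 1, 1, 1.
The order of σ is the least common multiple of its cycle lengths: lcm(3, 2, 2) = 6.

6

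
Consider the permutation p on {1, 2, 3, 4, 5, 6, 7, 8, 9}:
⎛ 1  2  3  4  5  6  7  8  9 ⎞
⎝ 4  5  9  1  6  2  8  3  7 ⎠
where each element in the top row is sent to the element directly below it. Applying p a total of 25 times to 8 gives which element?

Tracing 8 → 3 → … returns to 8 after 4 steps, so 8 lies in a 4-cycle (3 9 7 8).
Powers repeat with period 4 on this cycle, and 25 mod 4 = 1, so p^25(8) = p^1(8).
Advancing 1 step from 8: 8 → 3.

3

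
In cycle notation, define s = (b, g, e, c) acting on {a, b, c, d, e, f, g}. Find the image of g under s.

g appears in (b, g, e, c); the next entry (wrapping around) is e.

e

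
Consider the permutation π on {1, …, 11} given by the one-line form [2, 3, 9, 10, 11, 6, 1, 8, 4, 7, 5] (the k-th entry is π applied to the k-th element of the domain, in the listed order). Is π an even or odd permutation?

In disjoint-cycle form the cycle lengths are 7, 2, 1, 1.
A cycle of length ℓ contributes ℓ−1 transpositions, so π is a product of 6 + 1 = 7 transpositions — odd.

odd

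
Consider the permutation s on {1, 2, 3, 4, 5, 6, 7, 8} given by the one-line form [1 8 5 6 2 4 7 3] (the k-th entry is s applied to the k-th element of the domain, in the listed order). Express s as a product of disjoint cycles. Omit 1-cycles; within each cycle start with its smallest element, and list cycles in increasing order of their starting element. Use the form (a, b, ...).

From 2: 2 → 8 → 3 → 5 → 2, closing the cycle (2, 8, 3, 5).
Continuing from each remaining unvisited element yields (2, 8, 3, 5)(4, 6).

(2, 8, 3, 5)(4, 6)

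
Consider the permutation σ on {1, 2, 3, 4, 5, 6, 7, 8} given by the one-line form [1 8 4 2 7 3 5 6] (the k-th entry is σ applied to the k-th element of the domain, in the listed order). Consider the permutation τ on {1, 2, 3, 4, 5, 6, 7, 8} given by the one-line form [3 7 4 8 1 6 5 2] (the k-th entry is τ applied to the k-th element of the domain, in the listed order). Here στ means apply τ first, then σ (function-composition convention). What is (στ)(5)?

τ(5) = 1, then σ(1) = 1; composing gives (στ)(5) = 1.

1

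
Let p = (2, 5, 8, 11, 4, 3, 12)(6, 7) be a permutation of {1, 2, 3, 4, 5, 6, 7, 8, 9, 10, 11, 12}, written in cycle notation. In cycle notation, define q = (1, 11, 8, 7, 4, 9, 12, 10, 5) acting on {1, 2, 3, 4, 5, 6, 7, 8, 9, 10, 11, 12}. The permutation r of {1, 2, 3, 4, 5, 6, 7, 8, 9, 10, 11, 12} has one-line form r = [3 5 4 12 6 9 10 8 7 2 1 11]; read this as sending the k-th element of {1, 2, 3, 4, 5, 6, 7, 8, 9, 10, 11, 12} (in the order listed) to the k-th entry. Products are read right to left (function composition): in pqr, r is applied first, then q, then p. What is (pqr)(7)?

8

Apply the permutations in order: r(7) = 10, then q(10) = 5, then p(5) = 8. So (pqr)(7) = 8.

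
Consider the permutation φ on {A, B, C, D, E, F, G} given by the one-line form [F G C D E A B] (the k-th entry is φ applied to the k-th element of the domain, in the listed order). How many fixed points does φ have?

The fixed points (elements with φ(x) = x) are {C, D, E}, so there are 3.

3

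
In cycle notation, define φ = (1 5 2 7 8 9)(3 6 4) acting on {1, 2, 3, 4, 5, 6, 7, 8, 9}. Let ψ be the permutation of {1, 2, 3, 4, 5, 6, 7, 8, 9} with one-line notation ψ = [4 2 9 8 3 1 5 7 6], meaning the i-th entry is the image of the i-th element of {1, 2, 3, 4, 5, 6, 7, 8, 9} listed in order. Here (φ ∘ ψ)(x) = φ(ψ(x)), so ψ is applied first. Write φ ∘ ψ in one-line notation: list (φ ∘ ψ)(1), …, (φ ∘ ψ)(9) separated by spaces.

3 7 1 9 6 5 2 8 4

(φ ∘ ψ)(x) = φ(ψ(x)). Computing each image: φ(ψ(1)) = φ(4) = 3, φ(ψ(2)) = φ(2) = 7, φ(ψ(3)) = φ(9) = 1, φ(ψ(4)) = φ(8) = 9, φ(ψ(5)) = φ(3) = 6, φ(ψ(6)) = φ(1) = 5, φ(ψ(7)) = φ(5) = 2, φ(ψ(8)) = φ(7) = 8, φ(ψ(9)) = φ(6) = 4.
Hence φ ∘ ψ = [3 7 1 9 6 5 2 8 4].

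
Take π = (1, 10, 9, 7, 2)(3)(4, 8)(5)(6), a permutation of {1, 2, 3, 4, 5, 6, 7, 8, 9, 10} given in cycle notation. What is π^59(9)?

9 lies in the 5-cycle (1, 10, 9, 7, 2).
On a 5-cycle, π^5 is the identity, so π^59 = π^4 there (59 ≡ 4 mod 5).
Advancing 4 steps from 9: 9 → 7 → 2 → 1 → 10.

10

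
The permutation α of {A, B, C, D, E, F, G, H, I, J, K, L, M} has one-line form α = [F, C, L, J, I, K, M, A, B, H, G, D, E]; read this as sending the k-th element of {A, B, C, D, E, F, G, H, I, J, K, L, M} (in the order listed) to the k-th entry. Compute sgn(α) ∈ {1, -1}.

1

In disjoint-cycle form the cycle lengths are 13.
A cycle of length ℓ contributes ℓ−1 transpositions, so α is a product of 12 transpositions — even.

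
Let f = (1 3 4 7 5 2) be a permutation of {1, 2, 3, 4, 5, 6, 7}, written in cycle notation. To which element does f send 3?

4

3 appears in (1 3 4 7 5 2); the next entry (wrapping around) is 4.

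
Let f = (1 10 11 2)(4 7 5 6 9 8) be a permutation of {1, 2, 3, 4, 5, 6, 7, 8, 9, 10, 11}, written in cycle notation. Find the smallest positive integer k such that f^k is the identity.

The disjoint cycles have lengths 6, 4, 1.
Since disjoint cycles commute, ord(f) = lcm(6, 4) = 12.

12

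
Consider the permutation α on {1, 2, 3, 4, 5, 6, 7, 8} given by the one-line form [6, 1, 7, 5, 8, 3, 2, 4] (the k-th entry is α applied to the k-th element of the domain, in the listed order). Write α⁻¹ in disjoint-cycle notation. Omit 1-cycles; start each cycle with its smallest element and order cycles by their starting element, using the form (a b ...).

(1 2 7 3 6)(4 8 5)

First write α in disjoint cycles: (1 6 3 7 2)(4 5 8).
Reversing each cycle (and rotating so the smallest element leads) gives α⁻¹ = (1 2 7 3 6)(4 8 5).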